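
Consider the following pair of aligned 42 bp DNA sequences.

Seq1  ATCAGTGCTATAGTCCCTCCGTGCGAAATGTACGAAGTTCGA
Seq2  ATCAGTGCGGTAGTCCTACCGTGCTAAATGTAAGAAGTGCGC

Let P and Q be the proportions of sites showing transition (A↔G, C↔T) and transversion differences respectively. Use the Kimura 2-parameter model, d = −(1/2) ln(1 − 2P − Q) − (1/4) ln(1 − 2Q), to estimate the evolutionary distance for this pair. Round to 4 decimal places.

The sequences differ at positions 9 (T/G, transversion), 10 (A/G, transition), 17 (C/T, transition), 18 (T/A, transversion), 25 (G/T, transversion), 33 (C/A, transversion), 39 (T/G, transversion), 42 (A/C, transversion).
Of the 8 differences, 2 transitions and 6 transversions over 42 sites: P = 2/42 = 0.047619, Q = 6/42 = 0.142857.
d = −0.5·ln(0.761905) − 0.25·ln(0.714286) = −0.5·(-0.271933) − 0.25·(-0.336472) = 0.2201.

0.2201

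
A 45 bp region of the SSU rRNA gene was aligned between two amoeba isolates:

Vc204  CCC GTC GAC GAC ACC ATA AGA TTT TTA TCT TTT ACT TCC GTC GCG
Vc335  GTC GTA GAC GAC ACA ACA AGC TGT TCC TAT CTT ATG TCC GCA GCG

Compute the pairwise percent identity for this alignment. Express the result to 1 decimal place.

66.7%

The sequences differ at positions 1 (C/G), 2 (C/T), 6 (C/A), 15 (C/A), 17 (T/C), 21 (A/C), 23 (T/G), 26 (T/C), 27 (A/C), 29 (C/A), 31 (T/C), 35 (C/T), 36 (T/G), 41 (T/C), 42 (C/A).
30 of the 45 sites match, so the percent identity is 30/45 × 100 = 66.7%.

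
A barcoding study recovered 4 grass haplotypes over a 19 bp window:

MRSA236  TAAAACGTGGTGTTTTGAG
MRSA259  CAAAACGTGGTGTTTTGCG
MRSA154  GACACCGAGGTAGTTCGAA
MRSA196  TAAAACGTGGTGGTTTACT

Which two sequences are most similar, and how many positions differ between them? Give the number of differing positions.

Pairwise Hamming distances:
  MRSA236 vs MRSA259: 2
  MRSA236 vs MRSA154: 8
  MRSA236 vs MRSA196: 4
  MRSA259 vs MRSA154: 9
  MRSA259 vs MRSA196: 4
  MRSA154 vs MRSA196: 9
The smallest is 2, between MRSA236 and MRSA259.

2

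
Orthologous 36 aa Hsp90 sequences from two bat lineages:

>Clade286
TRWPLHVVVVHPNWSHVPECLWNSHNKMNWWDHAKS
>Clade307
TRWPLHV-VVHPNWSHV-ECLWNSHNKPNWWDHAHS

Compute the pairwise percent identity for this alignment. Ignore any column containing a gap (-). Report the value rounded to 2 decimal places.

94.12%

Excluding the 2 gap columns leaves 34 comparable sites.
The sequences differ at positions 28 (M/P), 35 (K/H).
32 of the 34 comparable sites match, so the percent identity is 32/34 × 100 = 94.12%.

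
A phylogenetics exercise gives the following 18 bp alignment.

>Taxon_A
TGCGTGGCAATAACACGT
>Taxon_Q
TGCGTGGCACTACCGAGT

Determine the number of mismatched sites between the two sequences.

4

The sequences differ at positions 10 (A/C), 13 (A/C), 15 (A/G), 16 (C/A).
That gives 4 mismatches out of 18 aligned sites, so the Hamming distance is 4.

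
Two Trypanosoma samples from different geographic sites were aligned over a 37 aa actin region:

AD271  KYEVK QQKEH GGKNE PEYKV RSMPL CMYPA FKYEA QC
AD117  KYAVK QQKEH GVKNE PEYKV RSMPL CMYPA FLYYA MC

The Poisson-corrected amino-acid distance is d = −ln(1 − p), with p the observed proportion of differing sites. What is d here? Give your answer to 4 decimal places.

0.1452

Differing sites — 3:E/A; 12:G/V; 32:K/L; 34:E/Y; 36:Q/M.
p = 5/37 = 0.135135.
d = −ln(1 − 0.135135) = −ln(0.864865) = 0.1452.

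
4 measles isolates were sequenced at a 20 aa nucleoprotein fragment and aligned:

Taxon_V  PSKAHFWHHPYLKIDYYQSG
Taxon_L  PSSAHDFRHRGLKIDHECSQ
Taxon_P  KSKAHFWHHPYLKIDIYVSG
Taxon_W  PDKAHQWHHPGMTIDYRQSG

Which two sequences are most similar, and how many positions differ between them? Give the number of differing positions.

3

Pairwise Hamming distances:
  Taxon_V vs Taxon_L: 10
  Taxon_V vs Taxon_P: 3
  Taxon_V vs Taxon_W: 6
  Taxon_L vs Taxon_P: 11
  Taxon_L vs Taxon_W: 12
  Taxon_P vs Taxon_W: 9
The smallest is 3, between Taxon_V and Taxon_P.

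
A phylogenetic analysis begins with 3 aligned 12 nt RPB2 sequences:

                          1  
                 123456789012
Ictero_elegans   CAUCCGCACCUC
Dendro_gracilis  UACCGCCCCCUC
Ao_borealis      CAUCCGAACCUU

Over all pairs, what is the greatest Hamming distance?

Pairwise Hamming distances:
  Ictero_elegans vs Dendro_gracilis: 5
  Ictero_elegans vs Ao_borealis: 2
  Dendro_gracilis vs Ao_borealis: 7
The largest is 7, between Dendro_gracilis and Ao_borealis.

7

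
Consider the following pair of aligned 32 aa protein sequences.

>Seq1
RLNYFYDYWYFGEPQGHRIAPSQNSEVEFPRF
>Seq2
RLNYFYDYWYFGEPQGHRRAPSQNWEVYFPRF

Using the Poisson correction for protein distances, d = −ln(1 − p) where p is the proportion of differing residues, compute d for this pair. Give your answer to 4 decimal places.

The sequences differ at positions 19 (I/R), 25 (S/W), 28 (E/Y).
p = 3/32 = 0.093750.
d = −ln(1 − 0.093750) = −ln(0.906250) = 0.0984.

0.0984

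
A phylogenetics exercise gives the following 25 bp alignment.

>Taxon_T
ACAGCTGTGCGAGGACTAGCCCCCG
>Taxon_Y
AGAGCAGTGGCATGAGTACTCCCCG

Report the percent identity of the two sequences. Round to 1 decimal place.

Mismatches occur at site 2 (C→G), site 6 (T→A), site 10 (C→G), site 11 (G→C), site 13 (G→T), site 16 (C→G), site 19 (G→C), site 20 (C→T).
17 of the 25 sites match, so the percent identity is 17/25 × 100 = 68.0%.

68.0%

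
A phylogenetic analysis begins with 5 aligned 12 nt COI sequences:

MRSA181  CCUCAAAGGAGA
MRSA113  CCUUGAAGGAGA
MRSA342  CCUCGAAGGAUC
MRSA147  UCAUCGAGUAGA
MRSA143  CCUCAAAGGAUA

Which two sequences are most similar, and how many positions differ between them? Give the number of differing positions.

Pairwise Hamming distances:
  MRSA181 vs MRSA113: 2
  MRSA181 vs MRSA342: 3
  MRSA181 vs MRSA147: 6
  MRSA181 vs MRSA143: 1
  MRSA113 vs MRSA342: 3
  MRSA113 vs MRSA147: 5
  MRSA113 vs MRSA143: 3
  MRSA342 vs MRSA147: 8
  MRSA342 vs MRSA143: 2
  MRSA147 vs MRSA143: 7
The smallest is 1, between MRSA181 and MRSA143.

1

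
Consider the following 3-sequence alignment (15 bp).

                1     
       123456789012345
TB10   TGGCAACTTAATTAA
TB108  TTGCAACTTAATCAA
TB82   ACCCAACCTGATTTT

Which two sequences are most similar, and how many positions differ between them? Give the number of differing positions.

2

Pairwise Hamming distances:
  TB10 vs TB108: 2
  TB10 vs TB82: 7
  TB108 vs TB82: 8
The smallest is 2, between TB10 and TB108.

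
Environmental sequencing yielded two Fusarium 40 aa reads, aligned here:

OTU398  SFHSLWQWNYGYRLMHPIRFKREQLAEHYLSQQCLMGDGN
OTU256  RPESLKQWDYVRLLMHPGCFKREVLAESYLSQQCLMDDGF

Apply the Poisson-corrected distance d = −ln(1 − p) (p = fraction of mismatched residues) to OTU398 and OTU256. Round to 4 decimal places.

Mismatches occur at site 1 (S/R), site 2 (F/P), site 3 (H/E), site 6 (W/K), site 9 (N/D), site 11 (G/V), site 12 (Y/R), site 13 (R/L), site 18 (I/G), site 19 (R/C), site 24 (Q/V), site 28 (H/S), site 37 (G/D), site 40 (N/F).
p = 14/40 = 0.350000.
d = −ln(1 − 0.350000) = −ln(0.650000) = 0.4308.

0.4308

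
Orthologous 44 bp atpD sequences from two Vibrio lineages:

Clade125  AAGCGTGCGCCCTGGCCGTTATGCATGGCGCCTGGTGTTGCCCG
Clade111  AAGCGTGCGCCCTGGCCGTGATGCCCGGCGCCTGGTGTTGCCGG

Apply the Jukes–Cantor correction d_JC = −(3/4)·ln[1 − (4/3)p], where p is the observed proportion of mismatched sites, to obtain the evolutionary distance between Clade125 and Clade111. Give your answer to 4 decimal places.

0.0969

Mismatches occur at site 20 (T/G), site 25 (A/C), site 26 (T/C), site 43 (C/G).
p = 4/44 = 0.090909.
d = −0.75 · ln(1 − (4/3)·0.090909) = −0.75 · ln(0.878788) = −0.75 · (-0.129212) = 0.0969.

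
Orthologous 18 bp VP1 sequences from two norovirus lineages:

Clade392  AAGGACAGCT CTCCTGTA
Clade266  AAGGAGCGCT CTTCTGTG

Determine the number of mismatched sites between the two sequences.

4

The sequences differ at positions 6 (C/G), 7 (A/C), 13 (C/T), 18 (A/G).
That gives 4 mismatches out of 18 aligned sites, so the Hamming distance is 4.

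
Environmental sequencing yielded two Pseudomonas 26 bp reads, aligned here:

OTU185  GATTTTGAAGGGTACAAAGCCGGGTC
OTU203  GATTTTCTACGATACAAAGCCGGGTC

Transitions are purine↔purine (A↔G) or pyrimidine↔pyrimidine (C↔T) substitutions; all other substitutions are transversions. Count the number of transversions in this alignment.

The sequences differ at positions 7 (G/C, transversion), 8 (A/T, transversion), 10 (G/C, transversion), 12 (G/A, transition).
Of the 4 differences, 1 transition and 3 transversions, so the answer is 3.

3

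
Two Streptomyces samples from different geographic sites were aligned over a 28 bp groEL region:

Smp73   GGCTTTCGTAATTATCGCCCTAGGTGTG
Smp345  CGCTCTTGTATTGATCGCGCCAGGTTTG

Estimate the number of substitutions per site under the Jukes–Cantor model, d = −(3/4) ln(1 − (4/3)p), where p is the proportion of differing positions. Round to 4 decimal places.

0.3597

Mismatches occur at site 1 (G/C), site 5 (T/C), site 7 (C/T), site 11 (A/T), site 13 (T/G), site 19 (C/G), site 21 (T/C), site 26 (G/T).
p = 8/28 = 0.285714.
d = −0.75 · ln(1 − (4/3)·0.285714) = −0.75 · ln(0.619048) = −0.75 · (-0.479572) = 0.3597.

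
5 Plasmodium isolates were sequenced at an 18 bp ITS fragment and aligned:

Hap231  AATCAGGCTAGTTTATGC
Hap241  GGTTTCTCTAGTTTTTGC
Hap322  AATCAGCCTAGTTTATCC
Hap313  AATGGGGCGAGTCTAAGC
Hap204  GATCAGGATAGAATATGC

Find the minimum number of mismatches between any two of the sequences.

Pairwise Hamming distances:
  Hap231 vs Hap241: 7
  Hap231 vs Hap322: 2
  Hap231 vs Hap313: 5
  Hap231 vs Hap204: 4
  Hap241 vs Hap322: 8
  Hap241 vs Hap313: 10
  Hap241 vs Hap204: 9
  Hap322 vs Hap313: 7
  Hap322 vs Hap204: 6
  Hap313 vs Hap204: 8
The smallest is 2, between Hap231 and Hap322.

2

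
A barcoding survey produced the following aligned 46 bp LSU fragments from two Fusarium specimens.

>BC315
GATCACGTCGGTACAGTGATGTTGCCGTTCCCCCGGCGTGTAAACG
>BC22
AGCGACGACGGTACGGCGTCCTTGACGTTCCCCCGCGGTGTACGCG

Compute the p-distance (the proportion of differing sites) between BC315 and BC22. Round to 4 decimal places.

Mismatches occur at site 1 (G/A), site 2 (A/G), site 3 (T/C), site 4 (C/G), site 8 (T/A), site 15 (A/G), site 17 (T/C), site 19 (A/T), site 20 (T/C), site 21 (G/C), site 25 (C/A), site 36 (G/C), site 37 (C/G), site 43 (A/C), site 44 (A/G).
There are 15 differences over 46 sites, so p = 15/46 = 0.3261.

0.3261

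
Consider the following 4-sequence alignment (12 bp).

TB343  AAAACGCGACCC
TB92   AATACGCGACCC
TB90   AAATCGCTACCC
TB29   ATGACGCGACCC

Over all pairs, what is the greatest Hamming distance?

4

Pairwise Hamming distances:
  TB343 vs TB92: 1
  TB343 vs TB90: 2
  TB343 vs TB29: 2
  TB92 vs TB90: 3
  TB92 vs TB29: 2
  TB90 vs TB29: 4
The largest is 4, between TB90 and TB29.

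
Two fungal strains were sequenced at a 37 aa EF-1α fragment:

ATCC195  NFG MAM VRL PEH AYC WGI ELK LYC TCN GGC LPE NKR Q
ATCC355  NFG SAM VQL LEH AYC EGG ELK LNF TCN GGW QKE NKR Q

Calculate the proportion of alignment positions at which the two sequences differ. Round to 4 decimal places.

0.2703

Mismatches occur at site 4 (M/S), site 8 (R/Q), site 10 (P/L), site 16 (W/E), site 18 (I/G), site 23 (Y/N), site 24 (C/F), site 30 (C/W), site 31 (L/Q), site 32 (P/K).
There are 10 differences over 37 sites, so p = 10/37 = 0.2703.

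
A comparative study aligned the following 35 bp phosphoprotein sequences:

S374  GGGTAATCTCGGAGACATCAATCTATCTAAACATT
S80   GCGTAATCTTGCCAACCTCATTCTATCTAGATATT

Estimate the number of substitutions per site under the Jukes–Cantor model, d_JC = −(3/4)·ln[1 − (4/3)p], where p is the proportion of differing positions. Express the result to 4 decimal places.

The sequences differ at positions 2 (G/C), 10 (C/T), 12 (G/C), 13 (A/C), 14 (G/A), 17 (A/C), 21 (A/T), 30 (A/G), 32 (C/T).
p = 9/35 = 0.257143.
d = −0.75 · ln(1 − (4/3)·0.257143) = −0.75 · ln(0.657143) = −0.75 · (-0.419854) = 0.3149.

0.3149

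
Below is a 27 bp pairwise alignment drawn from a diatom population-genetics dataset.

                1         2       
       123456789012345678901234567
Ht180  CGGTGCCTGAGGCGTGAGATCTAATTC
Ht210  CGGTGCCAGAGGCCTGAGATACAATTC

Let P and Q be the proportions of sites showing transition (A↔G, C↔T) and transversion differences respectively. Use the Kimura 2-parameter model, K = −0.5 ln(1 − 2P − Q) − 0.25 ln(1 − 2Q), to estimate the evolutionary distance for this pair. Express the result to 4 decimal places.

Differing sites — 8:T/A (Tv); 14:G/C (Tv); 21:C/A (Tv); 22:T/C (Ti).
Of the 4 differences, 1 transition and 3 transversions over 27 sites: P = 1/27 = 0.037037, Q = 3/27 = 0.111111.
d = −0.5·ln(0.814815) − 0.25·ln(0.777778) = −0.5·(-0.204794) − 0.25·(-0.251314) = 0.1652.

0.1652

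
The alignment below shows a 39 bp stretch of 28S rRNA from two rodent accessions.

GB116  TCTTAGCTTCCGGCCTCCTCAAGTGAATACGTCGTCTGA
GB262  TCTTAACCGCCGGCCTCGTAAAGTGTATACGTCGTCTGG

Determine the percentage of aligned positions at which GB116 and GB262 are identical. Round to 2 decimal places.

82.05%

Differing sites — 6:G/A; 8:T/C; 9:T/G; 18:C/G; 20:C/A; 26:A/T; 39:A/G.
32 of the 39 sites match, so the percent identity is 32/39 × 100 = 82.05%.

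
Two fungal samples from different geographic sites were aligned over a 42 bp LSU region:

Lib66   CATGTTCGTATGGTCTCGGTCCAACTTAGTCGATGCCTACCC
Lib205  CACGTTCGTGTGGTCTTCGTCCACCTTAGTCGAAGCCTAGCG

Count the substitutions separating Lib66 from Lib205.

The sequences differ at positions 3 (T/C), 10 (A/G), 17 (C/T), 18 (G/C), 24 (A/C), 34 (T/A), 40 (C/G), 42 (C/G).
That gives 8 mismatches out of 42 aligned sites, so the Hamming distance is 8.

8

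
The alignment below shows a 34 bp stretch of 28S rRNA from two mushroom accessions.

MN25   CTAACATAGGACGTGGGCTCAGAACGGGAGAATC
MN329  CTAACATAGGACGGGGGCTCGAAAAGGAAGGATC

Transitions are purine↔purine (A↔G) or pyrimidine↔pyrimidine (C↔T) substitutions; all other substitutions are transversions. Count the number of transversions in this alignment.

2

Mismatches occur at site 14 (T↔G, transversion), site 21 (A↔G, transition), site 22 (G↔A, transition), site 25 (C↔A, transversion), site 28 (G↔A, transition), site 31 (A↔G, transition).
Of the 6 differences, 4 transitions and 2 transversions, so the answer is 2.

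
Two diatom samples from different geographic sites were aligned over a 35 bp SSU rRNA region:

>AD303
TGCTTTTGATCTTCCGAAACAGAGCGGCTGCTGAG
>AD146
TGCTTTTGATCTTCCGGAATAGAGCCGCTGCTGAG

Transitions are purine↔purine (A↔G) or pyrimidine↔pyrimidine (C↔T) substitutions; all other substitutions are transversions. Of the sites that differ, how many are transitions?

2

Differing sites — 17:A/G (Ti); 20:C/T (Ti); 26:G/C (Tv).
Of the 3 differences, 2 transitions and 1 transversion, so the answer is 2.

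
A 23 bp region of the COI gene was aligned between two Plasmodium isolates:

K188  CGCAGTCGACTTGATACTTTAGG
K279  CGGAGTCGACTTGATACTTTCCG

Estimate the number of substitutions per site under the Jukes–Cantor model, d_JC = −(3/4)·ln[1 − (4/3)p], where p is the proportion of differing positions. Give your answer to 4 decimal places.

Differing sites — 3:C/G; 21:A/C; 22:G/C.
p = 3/23 = 0.130435.
d = −0.75 · ln(1 − (4/3)·0.130435) = −0.75 · ln(0.826087) = −0.75 · (-0.191055) = 0.1433.

0.1433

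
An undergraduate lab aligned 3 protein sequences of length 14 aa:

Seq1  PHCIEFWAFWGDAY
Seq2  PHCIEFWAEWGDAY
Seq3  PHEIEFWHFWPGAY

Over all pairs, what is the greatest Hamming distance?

Pairwise Hamming distances:
  Seq1 vs Seq2: 1
  Seq1 vs Seq3: 4
  Seq2 vs Seq3: 5
The largest is 5, between Seq2 and Seq3.

5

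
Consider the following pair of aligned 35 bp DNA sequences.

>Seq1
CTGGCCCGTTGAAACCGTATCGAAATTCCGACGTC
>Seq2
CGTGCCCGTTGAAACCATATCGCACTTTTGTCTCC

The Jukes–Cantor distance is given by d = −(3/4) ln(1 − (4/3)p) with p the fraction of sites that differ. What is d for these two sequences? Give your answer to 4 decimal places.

0.3597

Mismatches occur at site 2 (T/G), site 3 (G/T), site 17 (G/A), site 23 (A/C), site 25 (A/C), site 28 (C/T), site 29 (C/T), site 31 (A/T), site 33 (G/T), site 34 (T/C).
p = 10/35 = 0.285714.
d = −0.75 · ln(1 − (4/3)·0.285714) = −0.75 · ln(0.619048) = −0.75 · (-0.479572) = 0.3597.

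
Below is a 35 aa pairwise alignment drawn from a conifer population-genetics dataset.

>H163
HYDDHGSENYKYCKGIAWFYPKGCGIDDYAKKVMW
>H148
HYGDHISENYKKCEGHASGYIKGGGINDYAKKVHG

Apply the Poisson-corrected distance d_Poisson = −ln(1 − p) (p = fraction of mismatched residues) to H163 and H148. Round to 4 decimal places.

0.4199

Mismatches occur at site 3 (D/G), site 6 (G/I), site 12 (Y/K), site 14 (K/E), site 16 (I/H), site 18 (W/S), site 19 (F/G), site 21 (P/I), site 24 (C/G), site 27 (D/N), site 34 (M/H), site 35 (W/G).
p = 12/35 = 0.342857.
d = −ln(1 − 0.342857) = −ln(0.657143) = 0.4199.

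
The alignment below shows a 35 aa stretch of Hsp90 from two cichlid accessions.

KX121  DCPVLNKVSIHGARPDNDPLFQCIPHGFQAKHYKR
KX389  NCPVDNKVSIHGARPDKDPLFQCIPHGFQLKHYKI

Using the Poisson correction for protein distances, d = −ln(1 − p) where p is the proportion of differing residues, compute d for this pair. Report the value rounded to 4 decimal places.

Mismatches occur at site 1 (D↔N), site 5 (L↔D), site 17 (N↔K), site 30 (A↔L), site 35 (R↔I).
p = 5/35 = 0.142857.
d = −ln(1 − 0.142857) = −ln(0.857143) = 0.1542.

0.1542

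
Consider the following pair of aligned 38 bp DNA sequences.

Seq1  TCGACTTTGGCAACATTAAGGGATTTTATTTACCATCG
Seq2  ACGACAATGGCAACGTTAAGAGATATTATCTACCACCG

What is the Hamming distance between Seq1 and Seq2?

Mismatches occur at site 1 (T↔A), site 6 (T↔A), site 7 (T↔A), site 15 (A↔G), site 21 (G↔A), site 25 (T↔A), site 30 (T↔C), site 36 (T↔C).
That gives 8 mismatches out of 38 aligned sites, so the Hamming distance is 8.

8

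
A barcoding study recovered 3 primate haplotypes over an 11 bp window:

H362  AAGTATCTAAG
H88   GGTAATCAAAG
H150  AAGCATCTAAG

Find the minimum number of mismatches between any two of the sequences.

1

Pairwise Hamming distances:
  H362 vs H88: 5
  H362 vs H150: 1
  H88 vs H150: 5
The smallest is 1, between H362 and H150.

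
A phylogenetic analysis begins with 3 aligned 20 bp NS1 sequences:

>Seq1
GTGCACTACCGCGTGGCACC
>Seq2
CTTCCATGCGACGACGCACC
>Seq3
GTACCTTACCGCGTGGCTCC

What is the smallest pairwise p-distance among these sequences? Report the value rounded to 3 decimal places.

Pairwise Hamming distances:
  Seq1 vs Seq2: 9
  Seq1 vs Seq3: 4
  Seq2 vs Seq3: 9
The smallest is 4 mismatches, between Seq1 and Seq3; p = 4/20 = 0.200.

0.200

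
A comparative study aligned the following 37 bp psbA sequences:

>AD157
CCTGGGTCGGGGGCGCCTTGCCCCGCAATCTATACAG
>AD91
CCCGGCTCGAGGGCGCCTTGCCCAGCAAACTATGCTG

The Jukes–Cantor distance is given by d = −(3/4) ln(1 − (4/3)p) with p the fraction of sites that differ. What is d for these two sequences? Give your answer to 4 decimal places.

The sequences differ at positions 3 (T/C), 6 (G/C), 10 (G/A), 24 (C/A), 29 (T/A), 34 (A/G), 36 (A/T).
p = 7/37 = 0.189189.
d = −0.75 · ln(1 − (4/3)·0.189189) = −0.75 · ln(0.747748) = −0.75 · (-0.290689) = 0.2180.

0.2180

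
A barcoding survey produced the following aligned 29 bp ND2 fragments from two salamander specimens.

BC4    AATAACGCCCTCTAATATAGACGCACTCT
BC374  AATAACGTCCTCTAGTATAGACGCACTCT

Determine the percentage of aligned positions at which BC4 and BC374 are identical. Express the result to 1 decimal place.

The sequences differ at positions 8 (C/T), 15 (A/G).
27 of the 29 sites match, so the percent identity is 27/29 × 100 = 93.1%.

93.1%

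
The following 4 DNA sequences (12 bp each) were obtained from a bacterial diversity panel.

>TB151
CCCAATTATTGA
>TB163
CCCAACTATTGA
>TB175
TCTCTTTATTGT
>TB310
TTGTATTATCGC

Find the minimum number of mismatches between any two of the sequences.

Pairwise Hamming distances:
  TB151 vs TB163: 1
  TB151 vs TB175: 5
  TB151 vs TB310: 6
  TB163 vs TB175: 6
  TB163 vs TB310: 7
  TB175 vs TB310: 6
The smallest is 1, between TB151 and TB163.

1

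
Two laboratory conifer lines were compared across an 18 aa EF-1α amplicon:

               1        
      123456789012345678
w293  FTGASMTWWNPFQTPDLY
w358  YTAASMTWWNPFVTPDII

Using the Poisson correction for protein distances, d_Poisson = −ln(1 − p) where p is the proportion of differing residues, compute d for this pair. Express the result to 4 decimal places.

The sequences differ at positions 1 (F/Y), 3 (G/A), 13 (Q/V), 17 (L/I), 18 (Y/I).
p = 5/18 = 0.277778.
d = −ln(1 − 0.277778) = −ln(0.722222) = 0.3254.

0.3254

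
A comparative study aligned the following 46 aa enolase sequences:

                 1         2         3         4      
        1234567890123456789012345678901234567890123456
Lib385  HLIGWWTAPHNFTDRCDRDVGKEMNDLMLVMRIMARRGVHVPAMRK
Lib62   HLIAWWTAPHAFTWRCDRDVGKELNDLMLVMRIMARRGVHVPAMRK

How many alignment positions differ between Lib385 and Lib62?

4

Mismatches occur at site 4 (G→A), site 11 (N→A), site 14 (D→W), site 24 (M→L).
That gives 4 mismatches out of 46 aligned sites, so the Hamming distance is 4.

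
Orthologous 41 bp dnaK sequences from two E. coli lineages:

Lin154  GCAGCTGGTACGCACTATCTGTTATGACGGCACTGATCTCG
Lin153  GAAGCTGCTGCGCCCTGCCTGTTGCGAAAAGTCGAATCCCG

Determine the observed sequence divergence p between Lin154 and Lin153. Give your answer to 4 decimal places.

Differing sites — 2:C/A; 8:G/C; 10:A/G; 14:A/C; 17:A/G; 18:T/C; 24:A/G; 25:T/C; 28:C/A; 29:G/A; 30:G/A; 31:C/G; 32:A/T; 34:T/G; 35:G/A; 39:T/C.
There are 16 differences over 41 sites, so p = 16/41 = 0.3902.

0.3902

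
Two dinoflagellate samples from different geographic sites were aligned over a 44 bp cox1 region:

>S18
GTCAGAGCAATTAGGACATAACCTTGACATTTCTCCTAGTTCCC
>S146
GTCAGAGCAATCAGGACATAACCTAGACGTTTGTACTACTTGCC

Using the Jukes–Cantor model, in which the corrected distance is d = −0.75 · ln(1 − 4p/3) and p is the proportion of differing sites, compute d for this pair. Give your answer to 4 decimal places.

0.1788

Mismatches occur at site 12 (T/C), site 25 (T/A), site 29 (A/G), site 33 (C/G), site 35 (C/A), site 39 (G/C), site 42 (C/G).
p = 7/44 = 0.159091.
d = −0.75 · ln(1 − (4/3)·0.159091) = −0.75 · ln(0.787879) = −0.75 · (-0.238411) = 0.1788.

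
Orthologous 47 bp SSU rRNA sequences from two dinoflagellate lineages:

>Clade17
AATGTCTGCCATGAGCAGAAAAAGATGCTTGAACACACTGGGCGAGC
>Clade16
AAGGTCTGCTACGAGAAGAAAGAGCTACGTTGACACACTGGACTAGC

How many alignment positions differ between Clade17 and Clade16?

12

Mismatches occur at site 3 (T→G), site 10 (C→T), site 12 (T→C), site 16 (C→A), site 22 (A→G), site 25 (A→C), site 27 (G→A), site 29 (T→G), site 31 (G→T), site 32 (A→G), site 42 (G→A), site 44 (G→T).
That gives 12 mismatches out of 47 aligned sites, so the Hamming distance is 12.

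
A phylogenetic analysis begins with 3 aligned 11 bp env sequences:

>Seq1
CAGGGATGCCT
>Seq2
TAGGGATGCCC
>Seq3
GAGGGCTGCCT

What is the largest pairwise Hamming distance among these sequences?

Pairwise Hamming distances:
  Seq1 vs Seq2: 2
  Seq1 vs Seq3: 2
  Seq2 vs Seq3: 3
The largest is 3, between Seq2 and Seq3.

3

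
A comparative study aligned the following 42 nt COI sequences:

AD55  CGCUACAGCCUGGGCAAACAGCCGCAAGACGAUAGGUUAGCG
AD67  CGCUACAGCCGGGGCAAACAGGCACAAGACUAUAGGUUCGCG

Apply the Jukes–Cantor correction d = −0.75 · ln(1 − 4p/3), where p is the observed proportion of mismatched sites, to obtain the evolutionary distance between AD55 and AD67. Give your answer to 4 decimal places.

Mismatches occur at site 11 (U↔G), site 22 (C↔G), site 24 (G↔A), site 31 (G↔U), site 39 (A↔C).
p = 5/42 = 0.119048.
d = −0.75 · ln(1 − (4/3)·0.119048) = −0.75 · ln(0.841269) = −0.75 · (-0.172844) = 0.1296.

0.1296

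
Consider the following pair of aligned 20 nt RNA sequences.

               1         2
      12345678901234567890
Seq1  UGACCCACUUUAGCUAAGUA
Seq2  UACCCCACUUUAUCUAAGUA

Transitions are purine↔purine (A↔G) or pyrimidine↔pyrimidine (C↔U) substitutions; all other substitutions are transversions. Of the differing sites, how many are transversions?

Differing sites — 2:G/A (Ti); 3:A/C (Tv); 13:G/U (Tv).
Of the 3 differences, 1 transition and 2 transversions, so the answer is 2.

2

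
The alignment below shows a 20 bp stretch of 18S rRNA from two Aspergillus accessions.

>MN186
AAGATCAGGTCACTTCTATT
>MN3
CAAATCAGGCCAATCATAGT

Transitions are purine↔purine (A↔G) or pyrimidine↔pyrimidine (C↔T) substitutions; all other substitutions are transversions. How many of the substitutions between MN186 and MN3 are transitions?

Differing sites — 1:A/C (Tv); 3:G/A (Ti); 10:T/C (Ti); 13:C/A (Tv); 15:T/C (Ti); 16:C/A (Tv); 19:T/G (Tv).
Of the 7 differences, 3 transitions and 4 transversions, so the answer is 3.

3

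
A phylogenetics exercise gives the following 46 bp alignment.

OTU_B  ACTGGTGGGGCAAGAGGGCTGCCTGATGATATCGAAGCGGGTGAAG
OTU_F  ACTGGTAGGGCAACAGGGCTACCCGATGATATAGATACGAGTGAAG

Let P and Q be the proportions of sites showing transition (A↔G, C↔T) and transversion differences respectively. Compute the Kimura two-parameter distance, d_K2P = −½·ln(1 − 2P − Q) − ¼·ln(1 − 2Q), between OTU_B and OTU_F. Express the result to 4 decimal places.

0.2010

Mismatches occur at site 7 (G/A, transition), site 14 (G/C, transversion), site 21 (G/A, transition), site 24 (T/C, transition), site 33 (C/A, transversion), site 36 (A/T, transversion), site 37 (G/A, transition), site 40 (G/A, transition).
Of the 8 differences, 5 transitions and 3 transversions over 46 sites: P = 5/46 = 0.108696, Q = 3/46 = 0.065217.
d = −0.5·ln(0.717391) − 0.25·ln(0.869566) = −0.5·(-0.332134) − 0.25·(-0.139761) = 0.2010.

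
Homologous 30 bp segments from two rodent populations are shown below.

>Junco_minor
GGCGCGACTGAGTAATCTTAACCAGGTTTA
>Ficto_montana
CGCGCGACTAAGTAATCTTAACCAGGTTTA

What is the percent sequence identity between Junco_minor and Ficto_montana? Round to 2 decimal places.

93.33%

Differing sites — 1:G/C; 10:G/A.
28 of the 30 sites match, so the percent identity is 28/30 × 100 = 93.33%.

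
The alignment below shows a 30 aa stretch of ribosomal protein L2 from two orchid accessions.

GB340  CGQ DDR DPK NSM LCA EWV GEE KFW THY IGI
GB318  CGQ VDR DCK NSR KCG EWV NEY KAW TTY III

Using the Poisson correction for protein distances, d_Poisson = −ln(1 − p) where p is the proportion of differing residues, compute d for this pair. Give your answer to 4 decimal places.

Mismatches occur at site 4 (D↔V), site 8 (P↔C), site 12 (M↔R), site 13 (L↔K), site 15 (A↔G), site 19 (G↔N), site 21 (E↔Y), site 23 (F↔A), site 26 (H↔T), site 29 (G↔I).
p = 10/30 = 0.333333.
d = −ln(1 − 0.333333) = −ln(0.666667) = 0.4055.

0.4055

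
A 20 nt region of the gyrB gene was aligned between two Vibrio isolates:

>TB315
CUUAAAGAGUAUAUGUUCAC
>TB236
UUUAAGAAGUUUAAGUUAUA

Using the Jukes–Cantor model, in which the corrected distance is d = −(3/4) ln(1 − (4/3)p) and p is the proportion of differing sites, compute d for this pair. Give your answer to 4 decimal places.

Mismatches occur at site 1 (C/U), site 6 (A/G), site 7 (G/A), site 11 (A/U), site 14 (U/A), site 18 (C/A), site 19 (A/U), site 20 (C/A).
p = 8/20 = 0.400000.
d = −0.75 · ln(1 − (4/3)·0.400000) = −0.75 · ln(0.466667) = −0.75 · (-0.762139) = 0.5716.

0.5716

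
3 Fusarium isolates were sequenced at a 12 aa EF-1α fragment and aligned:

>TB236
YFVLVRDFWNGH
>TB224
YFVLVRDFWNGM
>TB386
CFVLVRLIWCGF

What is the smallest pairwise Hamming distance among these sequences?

1

Pairwise Hamming distances:
  TB236 vs TB224: 1
  TB236 vs TB386: 5
  TB224 vs TB386: 5
The smallest is 1, between TB236 and TB224.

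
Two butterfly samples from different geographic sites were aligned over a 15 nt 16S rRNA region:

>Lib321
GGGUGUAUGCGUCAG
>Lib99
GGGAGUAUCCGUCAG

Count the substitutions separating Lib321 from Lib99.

Mismatches occur at site 4 (U→A), site 9 (G→C).
That gives 2 mismatches out of 15 aligned sites, so the Hamming distance is 2.

2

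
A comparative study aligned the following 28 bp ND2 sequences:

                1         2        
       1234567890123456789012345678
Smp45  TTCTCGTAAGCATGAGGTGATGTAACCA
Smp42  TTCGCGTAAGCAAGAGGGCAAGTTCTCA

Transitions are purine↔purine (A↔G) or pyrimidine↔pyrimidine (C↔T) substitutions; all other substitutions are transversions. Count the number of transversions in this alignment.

The sequences differ at positions 4 (T/G, transversion), 13 (T/A, transversion), 18 (T/G, transversion), 19 (G/C, transversion), 21 (T/A, transversion), 24 (A/T, transversion), 25 (A/C, transversion), 26 (C/T, transition).
Of the 8 differences, 1 transition and 7 transversions, so the answer is 7.

7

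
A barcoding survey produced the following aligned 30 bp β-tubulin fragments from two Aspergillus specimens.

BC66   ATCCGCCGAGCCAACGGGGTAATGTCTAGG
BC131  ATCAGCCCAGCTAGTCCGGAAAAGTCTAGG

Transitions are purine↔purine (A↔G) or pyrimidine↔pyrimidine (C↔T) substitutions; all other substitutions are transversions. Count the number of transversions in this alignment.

6

Differing sites — 4:C/A (Tv); 8:G/C (Tv); 12:C/T (Ti); 14:A/G (Ti); 15:C/T (Ti); 16:G/C (Tv); 17:G/C (Tv); 20:T/A (Tv); 23:T/A (Tv).
Of the 9 differences, 3 transitions and 6 transversions, so the answer is 6.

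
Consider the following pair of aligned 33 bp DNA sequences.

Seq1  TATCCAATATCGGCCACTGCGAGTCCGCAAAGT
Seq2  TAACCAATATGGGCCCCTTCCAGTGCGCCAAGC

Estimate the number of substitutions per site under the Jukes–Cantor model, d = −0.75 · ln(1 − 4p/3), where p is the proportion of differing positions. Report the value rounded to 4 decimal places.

0.2928

Differing sites — 3:T/A; 11:C/G; 16:A/C; 19:G/T; 21:G/C; 25:C/G; 29:A/C; 33:T/C.
p = 8/33 = 0.242424.
d = −0.75 · ln(1 − (4/3)·0.242424) = −0.75 · ln(0.676768) = −0.75 · (-0.390427) = 0.2928.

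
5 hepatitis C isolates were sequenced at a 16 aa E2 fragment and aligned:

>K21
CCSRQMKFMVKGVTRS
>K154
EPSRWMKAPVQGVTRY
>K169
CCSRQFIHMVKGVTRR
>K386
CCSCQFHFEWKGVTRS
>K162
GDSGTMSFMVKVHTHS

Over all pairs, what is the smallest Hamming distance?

4

Pairwise Hamming distances:
  K21 vs K154: 7
  K21 vs K169: 4
  K21 vs K386: 5
  K21 vs K162: 8
  K154 vs K169: 9
  K154 vs K386: 11
  K154 vs K162: 12
  K169 vs K386: 6
  K169 vs K162: 11
  K386 vs K162: 11
The smallest is 4, between K21 and K169.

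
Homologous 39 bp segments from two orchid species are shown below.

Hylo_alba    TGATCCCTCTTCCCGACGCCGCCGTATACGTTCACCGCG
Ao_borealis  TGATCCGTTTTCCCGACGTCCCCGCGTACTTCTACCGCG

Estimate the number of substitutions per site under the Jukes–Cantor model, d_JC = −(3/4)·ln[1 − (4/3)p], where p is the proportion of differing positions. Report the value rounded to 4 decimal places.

Mismatches occur at site 7 (C/G), site 9 (C/T), site 19 (C/T), site 21 (G/C), site 25 (T/C), site 26 (A/G), site 30 (G/T), site 32 (T/C), site 33 (C/T).
p = 9/39 = 0.230769.
d = −0.75 · ln(1 − (4/3)·0.230769) = −0.75 · ln(0.692308) = −0.75 · (-0.367724) = 0.2758.

0.2758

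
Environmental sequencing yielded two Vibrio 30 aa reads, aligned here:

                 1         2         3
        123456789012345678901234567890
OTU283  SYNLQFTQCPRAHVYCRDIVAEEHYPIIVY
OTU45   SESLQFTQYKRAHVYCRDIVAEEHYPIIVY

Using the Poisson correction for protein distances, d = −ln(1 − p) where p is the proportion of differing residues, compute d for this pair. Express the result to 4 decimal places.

0.1431

Differing sites — 2:Y/E; 3:N/S; 9:C/Y; 10:P/K.
p = 4/30 = 0.133333.
d = −ln(1 − 0.133333) = −ln(0.866667) = 0.1431.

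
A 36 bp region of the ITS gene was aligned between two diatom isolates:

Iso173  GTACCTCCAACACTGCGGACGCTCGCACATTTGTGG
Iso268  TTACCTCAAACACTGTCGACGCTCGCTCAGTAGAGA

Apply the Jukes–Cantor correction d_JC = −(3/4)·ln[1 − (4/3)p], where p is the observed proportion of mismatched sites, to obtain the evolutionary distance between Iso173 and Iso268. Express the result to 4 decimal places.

0.3041

Differing sites — 1:G/T; 8:C/A; 16:C/T; 17:G/C; 27:A/T; 30:T/G; 32:T/A; 34:T/A; 36:G/A.
p = 9/36 = 0.250000.
d = −0.75 · ln(1 − (4/3)·0.250000) = −0.75 · ln(0.666667) = −0.75 · (-0.405465) = 0.3041.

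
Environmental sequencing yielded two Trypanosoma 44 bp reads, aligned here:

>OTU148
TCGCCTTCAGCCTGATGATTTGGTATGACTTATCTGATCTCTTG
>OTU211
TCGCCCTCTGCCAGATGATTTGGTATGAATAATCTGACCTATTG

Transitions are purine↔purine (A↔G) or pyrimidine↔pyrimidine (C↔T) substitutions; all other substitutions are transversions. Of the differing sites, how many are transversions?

Mismatches occur at site 6 (T/C, transition), site 9 (A/T, transversion), site 13 (T/A, transversion), site 29 (C/A, transversion), site 31 (T/A, transversion), site 38 (T/C, transition), site 41 (C/A, transversion).
Of the 7 differences, 2 transitions and 5 transversions, so the answer is 5.

5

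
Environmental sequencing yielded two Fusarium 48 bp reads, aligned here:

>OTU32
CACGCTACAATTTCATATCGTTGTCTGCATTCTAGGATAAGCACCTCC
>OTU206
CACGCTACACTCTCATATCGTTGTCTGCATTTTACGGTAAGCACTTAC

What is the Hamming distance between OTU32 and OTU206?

Differing sites — 10:A/C; 12:T/C; 32:C/T; 35:G/C; 37:A/G; 45:C/T; 47:C/A.
That gives 7 mismatches out of 48 aligned sites, so the Hamming distance is 7.

7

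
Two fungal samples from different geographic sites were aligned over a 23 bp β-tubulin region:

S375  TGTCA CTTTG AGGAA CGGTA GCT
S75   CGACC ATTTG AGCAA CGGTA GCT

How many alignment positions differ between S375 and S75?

Mismatches occur at site 1 (T→C), site 3 (T→A), site 5 (A→C), site 6 (C→A), site 13 (G→C).
That gives 5 mismatches out of 23 aligned sites, so the Hamming distance is 5.

5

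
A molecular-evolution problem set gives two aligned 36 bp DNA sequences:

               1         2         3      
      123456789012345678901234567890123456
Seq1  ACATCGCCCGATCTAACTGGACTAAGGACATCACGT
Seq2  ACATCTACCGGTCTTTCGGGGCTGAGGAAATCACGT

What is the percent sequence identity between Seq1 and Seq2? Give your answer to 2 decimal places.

Mismatches occur at site 6 (G↔T), site 7 (C↔A), site 11 (A↔G), site 15 (A↔T), site 16 (A↔T), site 18 (T↔G), site 21 (A↔G), site 24 (A↔G), site 29 (C↔A).
27 of the 36 sites match, so the percent identity is 27/36 × 100 = 75.00%.

75.00%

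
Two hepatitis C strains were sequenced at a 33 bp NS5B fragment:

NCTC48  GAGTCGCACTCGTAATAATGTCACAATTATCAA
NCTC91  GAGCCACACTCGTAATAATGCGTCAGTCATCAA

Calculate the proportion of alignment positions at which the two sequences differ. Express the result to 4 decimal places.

0.2121

Mismatches occur at site 4 (T/C), site 6 (G/A), site 21 (T/C), site 22 (C/G), site 23 (A/T), site 26 (A/G), site 28 (T/C).
There are 7 differences over 33 sites, so p = 7/33 = 0.2121.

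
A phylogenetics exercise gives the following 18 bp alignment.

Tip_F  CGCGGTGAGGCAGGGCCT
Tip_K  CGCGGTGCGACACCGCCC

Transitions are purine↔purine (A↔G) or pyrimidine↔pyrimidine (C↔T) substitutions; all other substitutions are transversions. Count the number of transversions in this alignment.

3

The sequences differ at positions 8 (A/C, transversion), 10 (G/A, transition), 13 (G/C, transversion), 14 (G/C, transversion), 18 (T/C, transition).
Of the 5 differences, 2 transitions and 3 transversions, so the answer is 3.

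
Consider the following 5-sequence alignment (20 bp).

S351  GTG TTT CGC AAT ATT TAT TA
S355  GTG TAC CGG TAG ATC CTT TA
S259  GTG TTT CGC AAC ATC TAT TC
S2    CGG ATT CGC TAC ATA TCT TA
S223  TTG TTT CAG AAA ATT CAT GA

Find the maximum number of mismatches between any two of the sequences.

Pairwise Hamming distances:
  S351 vs S355: 8
  S351 vs S259: 3
  S351 vs S2: 7
  S351 vs S223: 6
  S355 vs S259: 8
  S355 vs S2: 10
  S355 vs S223: 9
  S259 vs S2: 7
  S259 vs S223: 8
  S2 vs S223: 11
The largest is 11, between S2 and S223.

11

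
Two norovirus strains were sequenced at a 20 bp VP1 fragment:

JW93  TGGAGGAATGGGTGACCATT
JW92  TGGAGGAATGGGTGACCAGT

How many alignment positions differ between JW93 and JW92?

1

Differing sites — 19:T/G.
That gives 1 mismatch out of 20 aligned sites, so the Hamming distance is 1.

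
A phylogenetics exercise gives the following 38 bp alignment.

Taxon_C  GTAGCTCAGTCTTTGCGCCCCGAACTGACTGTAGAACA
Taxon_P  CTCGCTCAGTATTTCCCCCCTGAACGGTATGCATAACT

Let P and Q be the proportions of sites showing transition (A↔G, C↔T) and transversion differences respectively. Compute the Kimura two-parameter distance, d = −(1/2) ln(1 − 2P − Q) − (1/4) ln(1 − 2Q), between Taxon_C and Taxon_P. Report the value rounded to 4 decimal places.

0.4166

The sequences differ at positions 1 (G/C, transversion), 3 (A/C, transversion), 11 (C/A, transversion), 15 (G/C, transversion), 17 (G/C, transversion), 21 (C/T, transition), 26 (T/G, transversion), 28 (A/T, transversion), 29 (C/A, transversion), 32 (T/C, transition), 34 (G/T, transversion), 38 (A/T, transversion).
Of the 12 differences, 2 transitions and 10 transversions over 38 sites: P = 2/38 = 0.052632, Q = 10/38 = 0.263158.
d = −0.5·ln(0.631578) − 0.25·ln(0.473684) = −0.5·(-0.459534) − 0.25·(-0.747215) = 0.4166.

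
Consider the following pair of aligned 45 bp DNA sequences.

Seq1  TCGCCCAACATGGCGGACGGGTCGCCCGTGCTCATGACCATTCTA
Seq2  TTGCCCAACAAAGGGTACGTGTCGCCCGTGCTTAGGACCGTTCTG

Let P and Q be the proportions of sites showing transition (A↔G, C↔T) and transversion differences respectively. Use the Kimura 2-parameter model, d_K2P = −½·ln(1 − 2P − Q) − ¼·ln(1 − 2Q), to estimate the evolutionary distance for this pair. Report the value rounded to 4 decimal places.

0.2656

Mismatches occur at site 2 (C↔T, transition), site 11 (T↔A, transversion), site 12 (G↔A, transition), site 14 (C↔G, transversion), site 16 (G↔T, transversion), site 20 (G↔T, transversion), site 33 (C↔T, transition), site 35 (T↔G, transversion), site 40 (A↔G, transition), site 45 (A↔G, transition).
Of the 10 differences, 5 transitions and 5 transversions over 45 sites: P = 5/45 = 0.111111, Q = 5/45 = 0.111111.
d = −0.5·ln(0.666667) − 0.25·ln(0.777778) = −0.5·(-0.405465) − 0.25·(-0.251314) = 0.2656.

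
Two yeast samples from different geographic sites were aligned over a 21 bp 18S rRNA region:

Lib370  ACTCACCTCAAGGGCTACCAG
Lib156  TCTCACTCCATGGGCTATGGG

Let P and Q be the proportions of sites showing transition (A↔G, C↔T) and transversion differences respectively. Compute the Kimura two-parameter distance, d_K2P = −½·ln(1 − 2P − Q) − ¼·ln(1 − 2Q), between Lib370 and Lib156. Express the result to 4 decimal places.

0.4551

The sequences differ at positions 1 (A/T, transversion), 7 (C/T, transition), 8 (T/C, transition), 11 (A/T, transversion), 18 (C/T, transition), 19 (C/G, transversion), 20 (A/G, transition).
Of the 7 differences, 4 transitions and 3 transversions over 21 sites: P = 4/21 = 0.190476, Q = 3/21 = 0.142857.
d = −0.5·ln(0.476191) − 0.25·ln(0.714286) = −0.5·(-0.741936) − 0.25·(-0.336472) = 0.4551.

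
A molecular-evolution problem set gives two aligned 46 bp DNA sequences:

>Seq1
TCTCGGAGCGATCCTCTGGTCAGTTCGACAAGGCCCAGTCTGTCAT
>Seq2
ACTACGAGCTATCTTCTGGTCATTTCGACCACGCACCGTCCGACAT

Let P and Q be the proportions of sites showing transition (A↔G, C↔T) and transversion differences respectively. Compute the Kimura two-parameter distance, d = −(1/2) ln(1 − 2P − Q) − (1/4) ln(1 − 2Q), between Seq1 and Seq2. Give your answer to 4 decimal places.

Differing sites — 1:T/A (Tv); 4:C/A (Tv); 5:G/C (Tv); 10:G/T (Tv); 14:C/T (Ti); 23:G/T (Tv); 30:A/C (Tv); 32:G/C (Tv); 35:C/A (Tv); 37:A/C (Tv); 41:T/C (Ti); 43:T/A (Tv).
Of the 12 differences, 2 transitions and 10 transversions over 46 sites: P = 2/46 = 0.043478, Q = 10/46 = 0.217391.
d = −0.5·ln(0.695653) − 0.25·ln(0.565218) = −0.5·(-0.362904) − 0.25·(-0.570544) = 0.3241.

0.3241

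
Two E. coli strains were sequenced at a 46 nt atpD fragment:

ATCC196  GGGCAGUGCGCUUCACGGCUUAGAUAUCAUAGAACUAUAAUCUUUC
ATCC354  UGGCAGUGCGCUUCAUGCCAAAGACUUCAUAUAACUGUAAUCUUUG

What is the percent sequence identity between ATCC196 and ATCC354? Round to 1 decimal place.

Differing sites — 1:G/U; 16:C/U; 18:G/C; 20:U/A; 21:U/A; 25:U/C; 26:A/U; 32:G/U; 37:A/G; 46:C/G.
36 of the 46 sites match, so the percent identity is 36/46 × 100 = 78.3%.

78.3%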